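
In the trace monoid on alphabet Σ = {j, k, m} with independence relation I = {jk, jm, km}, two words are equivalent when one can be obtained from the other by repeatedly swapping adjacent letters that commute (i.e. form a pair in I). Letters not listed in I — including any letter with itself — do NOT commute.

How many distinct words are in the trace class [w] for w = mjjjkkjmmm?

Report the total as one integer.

3150

drop 0:m onto floor
drop 1:j onto floor
drop 2:j onto {1:j}
drop 3:j onto {2:j}
drop 4:k onto floor
drop 5:k onto {4:k}
drop 6:j onto {3:j}
drop 7:m onto {0:m}
drop 8:m onto {7:m}
drop 9:m onto {8:m}
ground layer = {0:m, 1:j, 4:k}
drop-orders for the pieces not yet dropped (sum over which currently-grounded one goes next):
  1 to go: {5} 1  {6} 1  {9} 1
  2 to go: {3,6} 1  {4,5} 1  {5,6} 2  {5,9} 2  {6,9} 2  {8,9} 1
  3 to go: {2,3,6} 1  {3,5,6} 3  {3,6,9} 3  {4,5,6} 3  {4,5,9} 3  {5,6,9} 6  {5,8,9} 3  {6,8,9} 3  {7,8,9} 1
  4 to go: {0,7,8,9} 1  {1,2,3,6} 1  {2,3,5,6} 4  {2,3,6,9} 4  {3,4,5,6} 6  {3,5,6,9} 12  {3,6,8,9} 6  {4,5,6,9} 12  {4,5,8,9} 6  {5,6,8,9} 12  {5,7,8,9} 4  {6,7,8,9} 4
  5 to go: {0,5,7,8,9} 5  {0,6,7,8,9} 5  {1,2,3,5,6} 5  {1,2,3,6,9} 5  {2,3,4,5,6} 10  {2,3,5,6,9} 20  {2,3,6,8,9} 10  {3,4,5,6,9} 30  {3,5,6,8,9} 30  {3,6,7,8,9} 10  {4,5,6,8,9} 30  {4,5,7,8,9} 10  {5,6,7,8,9} 20
  6 to go: {0,3,6,7,8,9} 15  {0,4,5,7,8,9} 15  {0,5,6,7,8,9} 30  {1,2,3,4,5,6} 15  {1,2,3,5,6,9} 30  {1,2,3,6,8,9} 15  {2,3,4,5,6,9} 60  {2,3,5,6,8,9} 60  {2,3,6,7,8,9} 20  {3,4,5,6,8,9} 90  {3,5,6,7,8,9} 60  {4,5,6,7,8,9} 60
  7 to go: {0,2,3,6,7,8,9} 35  {0,3,5,6,7,8,9} 105  {0,4,5,6,7,8,9} 105  {1,2,3,4,5,6,9} 105  {1,2,3,5,6,8,9} 105  {1,2,3,6,7,8,9} 35  {2,3,4,5,6,8,9} 210  {2,3,5,6,7,8,9} 140  {3,4,5,6,7,8,9} 210
  8 to go: {0,1,2,3,6,7,8,9} 70  {0,2,3,5,6,7,8,9} 280  {0,3,4,5,6,7,8,9} 420  {1,2,3,4,5,6,8,9} 420  {1,2,3,5,6,7,8,9} 280  {2,3,4,5,6,7,8,9} 560
  if 0:m drops first: 1260 orders
  if 1:j drops first: 1260 orders
  if 4:k drops first: 630 orders
heap linearizations: 3150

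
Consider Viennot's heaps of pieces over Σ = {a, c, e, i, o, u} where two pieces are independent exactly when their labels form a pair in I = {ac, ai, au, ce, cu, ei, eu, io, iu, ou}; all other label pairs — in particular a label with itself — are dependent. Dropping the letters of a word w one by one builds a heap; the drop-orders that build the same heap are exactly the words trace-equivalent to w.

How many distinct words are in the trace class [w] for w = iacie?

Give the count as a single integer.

piece 0:i — minimal
piece 1:a — minimal
piece 2:c rests on {0:i}
piece 3:i rests on {2:c}
piece 4:e rests on {1:a}
minimal pieces: {0:i, 1:a}
ways to finish when only these pieces remain (= sum over removing one remaining piece with nothing left below it):
  1 left: {3}→1  {4}→1
  2 left: {1,4}→1  {2,3}→1  {3,4}→2
  3 left: {0,2,3}→1  {1,3,4}→3  {2,3,4}→3
  placing 0:i first → 6 extensions
  placing 1:a first → 4 extensions
total linear extensions = 10

10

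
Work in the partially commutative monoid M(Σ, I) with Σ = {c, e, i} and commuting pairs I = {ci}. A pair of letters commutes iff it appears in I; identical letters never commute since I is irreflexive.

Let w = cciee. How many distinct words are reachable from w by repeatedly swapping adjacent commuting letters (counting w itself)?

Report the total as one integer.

3

#0=c has no predecessor
#1=c depends on [0:c]
#2=i has no predecessor
#3=e depends on [1:c, 2:i]
#4=e depends on [3:e]
sources: [0:c, 2:i]
N(rest) = Σ N(rest − s) over sources s of rest; N(one piece) = 1:
  size 1 → [4]=1
  size 2 → [3,4]=1
  size 3 → [1,3,4]=1  [2,3,4]=1
  first=0(c) contributes 2
  first=2(i) contributes 1
|[w]| = 3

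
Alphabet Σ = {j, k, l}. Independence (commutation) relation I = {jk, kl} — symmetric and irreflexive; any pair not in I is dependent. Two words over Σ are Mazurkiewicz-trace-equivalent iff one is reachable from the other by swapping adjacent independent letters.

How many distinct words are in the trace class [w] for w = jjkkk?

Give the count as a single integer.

0(j) covers ∅
1(j) covers 0:j
2(k) covers ∅
3(k) covers 2:k
4(k) covers 3:k
floor of heap: 0:j, 2:k
completions by unplaced set U, small U first (add the entries for U minus each lowest piece of U):
  |U|=1: {1}:1  {4}:1
  |U|=2: {0,1}:1  {1,4}:2  {3,4}:1
  |U|=3: {0,1,4}:3  {1,3,4}:3  {2,3,4}:1
  start at 0(j): 4
  start at 2(k): 6
sum over floor = 10

10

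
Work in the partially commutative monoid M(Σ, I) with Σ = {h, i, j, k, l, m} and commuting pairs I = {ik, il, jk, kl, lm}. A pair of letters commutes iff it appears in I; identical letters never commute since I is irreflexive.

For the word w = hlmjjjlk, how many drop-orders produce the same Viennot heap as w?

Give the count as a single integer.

piece 0:h — minimal
piece 1:l rests on {0:h}
piece 2:m rests on {0:h}
piece 3:j rests on {1:l, 2:m}
piece 4:j rests on {3:j}
piece 5:j rests on {4:j}
piece 6:l rests on {5:j}
piece 7:k rests on {2:m}
minimal pieces: {0:h}
ways to finish when only these pieces remain (= sum over removing one remaining piece with nothing left below it):
  1 left: {6}→1  {7}→1
  2 left: {5,6}→1  {6,7}→2
  3 left: {4,5,6}→1  {5,6,7}→3
  4 left: {3,4,5,6}→1  {4,5,6,7}→4
  5 left: {1,3,4,5,6}→1  {3,4,5,6,7}→5
  6 left: {1,3,4,5,6,7}→6  {2,3,4,5,6,7}→5
  placing 0:h first → 11 extensions

11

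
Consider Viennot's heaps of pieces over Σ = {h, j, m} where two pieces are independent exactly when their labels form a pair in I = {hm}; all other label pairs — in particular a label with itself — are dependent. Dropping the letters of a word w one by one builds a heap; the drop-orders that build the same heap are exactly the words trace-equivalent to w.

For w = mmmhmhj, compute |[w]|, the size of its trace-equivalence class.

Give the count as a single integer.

drop 0:m onto floor
drop 1:m onto {0:m}
drop 2:m onto {1:m}
drop 3:h onto floor
drop 4:m onto {2:m}
drop 5:h onto {3:h}
drop 6:j onto {4:m, 5:h}
ground layer = {0:m, 3:h}
drop-orders for the pieces not yet dropped (sum over which currently-grounded one goes next):
  1 to go: {6} 1
  2 to go: {4,6} 1  {5,6} 1
  3 to go: {2,4,6} 1  {3,5,6} 1  {4,5,6} 2
  4 to go: {1,2,4,6} 1  {2,4,5,6} 3  {3,4,5,6} 3
  5 to go: {0,1,2,4,6} 1  {1,2,4,5,6} 4  {2,3,4,5,6} 6
  if 0:m drops first: 10 orders
  if 3:h drops first: 5 orders
heap linearizations: 15

15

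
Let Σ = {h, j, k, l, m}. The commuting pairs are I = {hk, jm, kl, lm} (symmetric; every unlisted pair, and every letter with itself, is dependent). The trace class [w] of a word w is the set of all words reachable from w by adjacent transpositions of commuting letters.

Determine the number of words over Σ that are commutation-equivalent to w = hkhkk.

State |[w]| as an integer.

piece 0:h — minimal
piece 1:k — minimal
piece 2:h rests on {0:h}
piece 3:k rests on {1:k}
piece 4:k rests on {3:k}
minimal pieces: {0:h, 1:k}
ways to finish when only these pieces remain (= sum over removing one remaining piece with nothing left below it):
  1 left: {2}→1  {4}→1
  2 left: {0,2}→1  {2,4}→2  {3,4}→1
  3 left: {0,2,4}→3  {1,3,4}→1  {2,3,4}→3
  placing 0:h first → 4 extensions
  placing 1:k first → 6 extensions
total linear extensions = 10

10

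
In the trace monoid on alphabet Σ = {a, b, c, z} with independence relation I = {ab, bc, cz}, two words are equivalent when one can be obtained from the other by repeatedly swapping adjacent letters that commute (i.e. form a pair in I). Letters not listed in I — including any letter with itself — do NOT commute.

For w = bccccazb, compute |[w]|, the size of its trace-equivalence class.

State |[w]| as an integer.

6

#0=b has no predecessor
#1=c has no predecessor
#2=c depends on [1:c]
#3=c depends on [2:c]
#4=c depends on [3:c]
#5=a depends on [4:c]
#6=z depends on [0:b, 5:a]
#7=b depends on [6:z]
sources: [0:b, 1:c]
N(rest) = Σ N(rest − s) over sources s of rest; N(one piece) = 1:
  size 1 → [7]=1
  size 2 → [6,7]=1
  size 3 → [0,6,7]=1  [5,6,7]=1
  size 4 → [0,5,6,7]=2  [4,5,6,7]=1
  size 5 → [0,4,5,6,7]=3  [3,4,5,6,7]=1
  size 6 → [0,3,4,5,6,7]=4  [2,3,4,5,6,7]=1
  first=0(b) contributes 1
  first=1(c) contributes 5
|[w]| = 6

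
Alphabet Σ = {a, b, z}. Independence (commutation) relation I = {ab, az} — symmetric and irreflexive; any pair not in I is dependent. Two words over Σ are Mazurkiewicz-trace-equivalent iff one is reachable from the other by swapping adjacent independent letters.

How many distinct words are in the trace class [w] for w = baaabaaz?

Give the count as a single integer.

56

#0=b has no predecessor
#1=a has no predecessor
#2=a depends on [1:a]
#3=a depends on [2:a]
#4=b depends on [0:b]
#5=a depends on [3:a]
#6=a depends on [5:a]
#7=z depends on [4:b]
sources: [0:b, 1:a]
N(rest) = Σ N(rest − s) over sources s of rest; N(one piece) = 1:
  size 1 → [6]=1  [7]=1
  size 2 → [4,7]=1  [5,6]=1  [6,7]=2
  size 3 → [0,4,7]=1  [3,5,6]=1  [4,6,7]=3  [5,6,7]=3
  size 4 → [0,4,6,7]=4  [2,3,5,6]=1  [3,5,6,7]=4  [4,5,6,7]=6
  size 5 → [0,4,5,6,7]=10  [1,2,3,5,6]=1  [2,3,5,6,7]=5  [3,4,5,6,7]=10
  size 6 → [0,3,4,5,6,7]=20  [1,2,3,5,6,7]=6  [2,3,4,5,6,7]=15
  first=0(b) contributes 21
  first=1(a) contributes 35
|[w]| = 56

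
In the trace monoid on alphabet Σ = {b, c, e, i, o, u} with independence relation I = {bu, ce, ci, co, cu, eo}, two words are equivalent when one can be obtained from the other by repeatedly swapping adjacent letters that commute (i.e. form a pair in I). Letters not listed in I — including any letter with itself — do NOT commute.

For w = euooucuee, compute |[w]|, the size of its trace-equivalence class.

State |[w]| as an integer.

drop 0:e onto floor
drop 1:u onto {0:e}
drop 2:o onto {1:u}
drop 3:o onto {2:o}
drop 4:u onto {3:o}
drop 5:c onto floor
drop 6:u onto {4:u}
drop 7:e onto {6:u}
drop 8:e onto {7:e}
ground layer = {0:e, 5:c}
drop-orders for the pieces not yet dropped (sum over which currently-grounded one goes next):
  1 to go: {5} 1  {8} 1
  2 to go: {5,8} 2  {7,8} 1
  3 to go: {5,7,8} 3  {6,7,8} 1
  4 to go: {4,6,7,8} 1  {5,6,7,8} 4
  5 to go: {3,4,6,7,8} 1  {4,5,6,7,8} 5
  6 to go: {2,3,4,6,7,8} 1  {3,4,5,6,7,8} 6
  7 to go: {1,2,3,4,6,7,8} 1  {2,3,4,5,6,7,8} 7
  if 0:e drops first: 8 orders
  if 5:c drops first: 1 orders
heap linearizations: 9

9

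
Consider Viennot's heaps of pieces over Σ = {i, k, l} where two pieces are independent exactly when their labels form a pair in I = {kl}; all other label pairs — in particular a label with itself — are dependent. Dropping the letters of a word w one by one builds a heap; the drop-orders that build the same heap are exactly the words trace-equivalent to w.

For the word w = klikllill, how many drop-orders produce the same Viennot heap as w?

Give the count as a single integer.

drop 0:k onto floor
drop 1:l onto floor
drop 2:i onto {0:k, 1:l}
drop 3:k onto {2:i}
drop 4:l onto {2:i}
drop 5:l onto {4:l}
drop 6:i onto {3:k, 5:l}
drop 7:l onto {6:i}
drop 8:l onto {7:l}
ground layer = {0:k, 1:l}
drop-orders for the pieces not yet dropped (sum over which currently-grounded one goes next):
  1 to go: {8} 1
  2 to go: {7,8} 1
  3 to go: {6,7,8} 1
  4 to go: {3,6,7,8} 1  {5,6,7,8} 1
  5 to go: {3,5,6,7,8} 2  {4,5,6,7,8} 1
  6 to go: {3,4,5,6,7,8} 3
  7 to go: {2,3,4,5,6,7,8} 3
  if 0:k drops first: 3 orders
  if 1:l drops first: 3 orders
heap linearizations: 6

6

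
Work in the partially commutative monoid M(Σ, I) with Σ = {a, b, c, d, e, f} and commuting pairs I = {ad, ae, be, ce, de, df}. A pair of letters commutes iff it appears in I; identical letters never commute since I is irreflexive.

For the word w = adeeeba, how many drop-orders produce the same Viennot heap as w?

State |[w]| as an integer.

piece 0:a — minimal
piece 1:d — minimal
piece 2:e — minimal
piece 3:e rests on {2:e}
piece 4:e rests on {3:e}
piece 5:b rests on {0:a, 1:d}
piece 6:a rests on {5:b}
minimal pieces: {0:a, 1:d, 2:e}
ways to finish when only these pieces remain (= sum over removing one remaining piece with nothing left below it):
  1 left: {4}→1  {6}→1
  2 left: {3,4}→1  {4,6}→2  {5,6}→1
  3 left: {0,5,6}→1  {1,5,6}→1  {2,3,4}→1  {3,4,6}→3  {4,5,6}→3
  4 left: {0,1,5,6}→2  {0,4,5,6}→4  {1,4,5,6}→4  {2,3,4,6}→4  {3,4,5,6}→6
  5 left: {0,1,4,5,6}→10  {0,3,4,5,6}→10  {1,3,4,5,6}→10  {2,3,4,5,6}→10
  placing 0:a first → 20 extensions
  placing 1:d first → 20 extensions
  placing 2:e first → 30 extensions
total linear extensions = 70

70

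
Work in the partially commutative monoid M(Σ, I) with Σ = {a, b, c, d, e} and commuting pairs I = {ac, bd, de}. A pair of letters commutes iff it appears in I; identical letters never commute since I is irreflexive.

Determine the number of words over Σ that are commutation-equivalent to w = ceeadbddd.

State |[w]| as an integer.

5

#0=c has no predecessor
#1=e depends on [0:c]
#2=e depends on [1:e]
#3=a depends on [2:e]
#4=d depends on [3:a]
#5=b depends on [3:a]
#6=d depends on [4:d]
#7=d depends on [6:d]
#8=d depends on [7:d]
sources: [0:c]
N(rest) = Σ N(rest − s) over sources s of rest; N(one piece) = 1:
  size 1 → [5]=1  [8]=1
  size 2 → [5,8]=2  [7,8]=1
  size 3 → [5,7,8]=3  [6,7,8]=1
  size 4 → [4,6,7,8]=1  [5,6,7,8]=4
  size 5 → [4,5,6,7,8]=5
  size 6 → [3,4,5,6,7,8]=5
  size 7 → [2,3,4,5,6,7,8]=5
  first=0(c) contributes 5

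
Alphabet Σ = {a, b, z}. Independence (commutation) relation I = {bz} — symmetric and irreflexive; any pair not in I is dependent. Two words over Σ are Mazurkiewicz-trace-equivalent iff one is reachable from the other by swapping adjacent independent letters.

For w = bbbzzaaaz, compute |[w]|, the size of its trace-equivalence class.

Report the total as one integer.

drop 0:b onto floor
drop 1:b onto {0:b}
drop 2:b onto {1:b}
drop 3:z onto floor
drop 4:z onto {3:z}
drop 5:a onto {2:b, 4:z}
drop 6:a onto {5:a}
drop 7:a onto {6:a}
drop 8:z onto {7:a}
ground layer = {0:b, 3:z}
drop-orders for the pieces not yet dropped (sum over which currently-grounded one goes next):
  1 to go: {8} 1
  2 to go: {7,8} 1
  3 to go: {6,7,8} 1
  4 to go: {5,6,7,8} 1
  5 to go: {2,5,6,7,8} 1  {4,5,6,7,8} 1
  6 to go: {1,2,5,6,7,8} 1  {2,4,5,6,7,8} 2  {3,4,5,6,7,8} 1
  7 to go: {0,1,2,5,6,7,8} 1  {1,2,4,5,6,7,8} 3  {2,3,4,5,6,7,8} 3
  if 0:b drops first: 6 orders
  if 3:z drops first: 4 orders
heap linearizations: 10

10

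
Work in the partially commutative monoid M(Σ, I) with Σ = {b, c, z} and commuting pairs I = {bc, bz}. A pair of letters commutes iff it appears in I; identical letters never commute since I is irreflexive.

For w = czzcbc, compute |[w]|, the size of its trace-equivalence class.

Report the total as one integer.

piece 0:c — minimal
piece 1:z rests on {0:c}
piece 2:z rests on {1:z}
piece 3:c rests on {2:z}
piece 4:b — minimal
piece 5:c rests on {3:c}
minimal pieces: {0:c, 4:b}
ways to finish when only these pieces remain (= sum over removing one remaining piece with nothing left below it):
  1 left: {4}→1  {5}→1
  2 left: {3,5}→1  {4,5}→2
  3 left: {2,3,5}→1  {3,4,5}→3
  4 left: {1,2,3,5}→1  {2,3,4,5}→4
  placing 0:c first → 5 extensions
  placing 4:b first → 1 extensions
total linear extensions = 6

6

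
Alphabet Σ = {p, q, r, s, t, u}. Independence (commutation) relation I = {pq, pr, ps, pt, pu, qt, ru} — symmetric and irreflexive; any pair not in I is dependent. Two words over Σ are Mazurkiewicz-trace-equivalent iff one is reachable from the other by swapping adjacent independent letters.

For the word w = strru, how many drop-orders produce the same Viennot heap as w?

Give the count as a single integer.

3

drop 0:s onto floor
drop 1:t onto {0:s}
drop 2:r onto {1:t}
drop 3:r onto {2:r}
drop 4:u onto {1:t}
ground layer = {0:s}
drop-orders for the pieces not yet dropped (sum over which currently-grounded one goes next):
  1 to go: {3} 1  {4} 1
  2 to go: {2,3} 1  {3,4} 2
  3 to go: {2,3,4} 3
  if 0:s drops first: 3 orders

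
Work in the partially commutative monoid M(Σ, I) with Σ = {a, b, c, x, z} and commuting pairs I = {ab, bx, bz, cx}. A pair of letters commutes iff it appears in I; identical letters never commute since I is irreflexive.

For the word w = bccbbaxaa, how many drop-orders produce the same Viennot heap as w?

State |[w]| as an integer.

15

piece 0:b — minimal
piece 1:c rests on {0:b}
piece 2:c rests on {1:c}
piece 3:b rests on {2:c}
piece 4:b rests on {3:b}
piece 5:a rests on {2:c}
piece 6:x rests on {5:a}
piece 7:a rests on {6:x}
piece 8:a rests on {7:a}
minimal pieces: {0:b}
ways to finish when only these pieces remain (= sum over removing one remaining piece with nothing left below it):
  1 left: {4}→1  {8}→1
  2 left: {3,4}→1  {4,8}→2  {7,8}→1
  3 left: {3,4,8}→3  {4,7,8}→3  {6,7,8}→1
  4 left: {3,4,7,8}→6  {4,6,7,8}→4  {5,6,7,8}→1
  5 left: {3,4,6,7,8}→10  {4,5,6,7,8}→5
  6 left: {3,4,5,6,7,8}→15
  7 left: {2,3,4,5,6,7,8}→15
  placing 0:b first → 15 extensions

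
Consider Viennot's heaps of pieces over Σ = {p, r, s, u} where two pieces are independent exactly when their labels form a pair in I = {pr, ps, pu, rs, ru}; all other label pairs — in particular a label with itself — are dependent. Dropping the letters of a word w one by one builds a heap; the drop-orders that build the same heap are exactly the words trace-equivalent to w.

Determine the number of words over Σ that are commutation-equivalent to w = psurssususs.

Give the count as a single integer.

110

0(p) covers ∅
1(s) covers ∅
2(u) covers 1:s
3(r) covers ∅
4(s) covers 2:u
5(s) covers 4:s
6(u) covers 5:s
7(s) covers 6:u
8(u) covers 7:s
9(s) covers 8:u
10(s) covers 9:s
floor of heap: 0:p, 1:s, 3:r
completions by unplaced set U, small U first (add the entries for U minus each lowest piece of U):
  |U|=1: {0}:1  {3}:1  {10}:1
  |U|=2: {0,3}:2  {0,10}:2  {3,10}:2  {9,10}:1
  |U|=3: {0,3,10}:6  {0,9,10}:3  {3,9,10}:3  {8,9,10}:1
  |U|=4: {0,3,9,10}:12  {0,8,9,10}:4  {3,8,9,10}:4  {7,8,9,10}:1
  |U|=5: {0,3,8,9,10}:20  {0,7,8,9,10}:5  {3,7,8,9,10}:5  {6,7,8,9,10}:1
  |U|=6: {0,3,7,8,9,10}:30  {0,6,7,8,9,10}:6  {3,6,7,8,9,10}:6  {5,6,7,8,9,10}:1
  |U|=7: {0,3,6,7,8,9,10}:42  {0,5,6,7,8,9,10}:7  {3,5,6,7,8,9,10}:7  {4,5,6,7,8,9,10}:1
  |U|=8: {0,3,5,6,7,8,9,10}:56  {0,4,5,6,7,8,9,10}:8  {2,4,5,6,7,8,9,10}:1  {3,4,5,6,7,8,9,10}:8
  |U|=9: {0,2,4,5,6,7,8,9,10}:9  {0,3,4,5,6,7,8,9,10}:72  {1,2,4,5,6,7,8,9,10}:1  {2,3,4,5,6,7,8,9,10}:9
  start at 0(p): 10
  start at 1(s): 90
  start at 3(r): 10
sum over floor = 110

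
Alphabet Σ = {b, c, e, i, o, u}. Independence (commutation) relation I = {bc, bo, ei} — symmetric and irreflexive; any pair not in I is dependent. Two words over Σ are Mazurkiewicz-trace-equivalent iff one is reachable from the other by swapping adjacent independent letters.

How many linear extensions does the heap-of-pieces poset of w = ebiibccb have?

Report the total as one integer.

#0=e has no predecessor
#1=b depends on [0:e]
#2=i depends on [1:b]
#3=i depends on [2:i]
#4=b depends on [3:i]
#5=c depends on [3:i]
#6=c depends on [5:c]
#7=b depends on [4:b]
sources: [0:e]
N(rest) = Σ N(rest − s) over sources s of rest; N(one piece) = 1:
  size 1 → [6]=1  [7]=1
  size 2 → [4,7]=1  [5,6]=1  [6,7]=2
  size 3 → [4,6,7]=3  [5,6,7]=3
  size 4 → [4,5,6,7]=6
  size 5 → [3,4,5,6,7]=6
  size 6 → [2,3,4,5,6,7]=6
  first=0(e) contributes 6

6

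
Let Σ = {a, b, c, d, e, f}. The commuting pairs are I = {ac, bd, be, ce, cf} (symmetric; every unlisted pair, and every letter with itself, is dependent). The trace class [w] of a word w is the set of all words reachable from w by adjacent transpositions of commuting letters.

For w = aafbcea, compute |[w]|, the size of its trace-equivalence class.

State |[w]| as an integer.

piece 0:a — minimal
piece 1:a rests on {0:a}
piece 2:f rests on {1:a}
piece 3:b rests on {2:f}
piece 4:c rests on {3:b}
piece 5:e rests on {2:f}
piece 6:a rests on {3:b, 5:e}
minimal pieces: {0:a}
ways to finish when only these pieces remain (= sum over removing one remaining piece with nothing left below it):
  1 left: {4}→1  {6}→1
  2 left: {4,6}→2  {5,6}→1
  3 left: {3,4,6}→2  {4,5,6}→3
  4 left: {3,4,5,6}→5
  5 left: {2,3,4,5,6}→5
  placing 0:a first → 5 extensions

5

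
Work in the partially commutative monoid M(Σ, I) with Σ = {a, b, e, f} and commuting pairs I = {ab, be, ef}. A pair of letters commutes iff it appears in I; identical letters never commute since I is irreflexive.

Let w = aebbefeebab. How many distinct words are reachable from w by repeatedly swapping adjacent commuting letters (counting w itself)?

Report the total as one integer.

406

piece 0:a — minimal
piece 1:e rests on {0:a}
piece 2:b — minimal
piece 3:b rests on {2:b}
piece 4:e rests on {1:e}
piece 5:f rests on {0:a, 3:b}
piece 6:e rests on {4:e}
piece 7:e rests on {6:e}
piece 8:b rests on {5:f}
piece 9:a rests on {5:f, 7:e}
piece 10:b rests on {8:b}
minimal pieces: {0:a, 2:b}
ways to finish when only these pieces remain (= sum over removing one remaining piece with nothing left below it):
  1 left: {9}→1  {10}→1
  2 left: {7,9}→1  {8,10}→1  {9,10}→2
  3 left: {6,7,9}→1  {7,9,10}→3  {8,9,10}→3
  4 left: {4,6,7,9}→1  {5,8,9,10}→3  {6,7,9,10}→4  {7,8,9,10}→6
  5 left: {1,4,6,7,9}→1  {3,5,8,9,10}→3  {4,6,7,9,10}→5  {5,7,8,9,10}→9  {6,7,8,9,10}→10
  6 left: {1,4,6,7,9,10}→6  {2,3,5,8,9,10}→3  {3,5,7,8,9,10}→12  {4,6,7,8,9,10}→15  {5,6,7,8,9,10}→19
  7 left: {1,4,6,7,8,9,10}→21  {2,3,5,7,8,9,10}→15  {3,5,6,7,8,9,10}→31  {4,5,6,7,8,9,10}→34
  8 left: {1,4,5,6,7,8,9,10}→55  {2,3,5,6,7,8,9,10}→46  {3,4,5,6,7,8,9,10}→65
  9 left: {0,1,4,5,6,7,8,9,10}→55  {1,3,4,5,6,7,8,9,10}→120  {2,3,4,5,6,7,8,9,10}→111
  placing 0:a first → 231 extensions
  placing 2:b first → 175 extensions
total linear extensions = 406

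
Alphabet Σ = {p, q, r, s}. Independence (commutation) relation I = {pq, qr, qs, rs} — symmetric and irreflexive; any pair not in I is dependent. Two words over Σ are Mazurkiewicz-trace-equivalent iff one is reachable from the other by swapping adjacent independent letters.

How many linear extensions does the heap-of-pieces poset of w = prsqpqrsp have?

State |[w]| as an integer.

144

piece 0:p — minimal
piece 1:r rests on {0:p}
piece 2:s rests on {0:p}
piece 3:q — minimal
piece 4:p rests on {1:r, 2:s}
piece 5:q rests on {3:q}
piece 6:r rests on {4:p}
piece 7:s rests on {4:p}
piece 8:p rests on {6:r, 7:s}
minimal pieces: {0:p, 3:q}
ways to finish when only these pieces remain (= sum over removing one remaining piece with nothing left below it):
  1 left: {5}→1  {8}→1
  2 left: {3,5}→1  {5,8}→2  {6,8}→1  {7,8}→1
  3 left: {3,5,8}→3  {5,6,8}→3  {5,7,8}→3  {6,7,8}→2
  4 left: {3,5,6,8}→6  {3,5,7,8}→6  {4,6,7,8}→2  {5,6,7,8}→8
  5 left: {1,4,6,7,8}→2  {2,4,6,7,8}→2  {3,5,6,7,8}→20  {4,5,6,7,8}→10
  6 left: {1,2,4,6,7,8}→4  {1,4,5,6,7,8}→12  {2,4,5,6,7,8}→12  {3,4,5,6,7,8}→30
  7 left: {0,1,2,4,6,7,8}→4  {1,2,4,5,6,7,8}→28  {1,3,4,5,6,7,8}→42  {2,3,4,5,6,7,8}→42
  placing 0:p first → 112 extensions
  placing 3:q first → 32 extensions
total linear extensions = 144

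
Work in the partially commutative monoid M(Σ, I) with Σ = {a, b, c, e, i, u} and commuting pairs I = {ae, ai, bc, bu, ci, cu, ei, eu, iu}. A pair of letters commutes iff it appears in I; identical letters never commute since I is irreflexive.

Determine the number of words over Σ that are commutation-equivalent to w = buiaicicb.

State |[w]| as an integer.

99

drop 0:b onto floor
drop 1:u onto floor
drop 2:i onto {0:b}
drop 3:a onto {0:b, 1:u}
drop 4:i onto {2:i}
drop 5:c onto {3:a}
drop 6:i onto {4:i}
drop 7:c onto {5:c}
drop 8:b onto {3:a, 6:i}
ground layer = {0:b, 1:u}
drop-orders for the pieces not yet dropped (sum over which currently-grounded one goes next):
  1 to go: {7} 1  {8} 1
  2 to go: {5,7} 1  {6,8} 1  {7,8} 2
  3 to go: {4,6,8} 1  {5,7,8} 3  {6,7,8} 3
  4 to go: {2,4,6,8} 1  {3,5,7,8} 3  {4,6,7,8} 4  {5,6,7,8} 6
  5 to go: {1,3,5,7,8} 3  {2,4,6,7,8} 5  {3,5,6,7,8} 9  {4,5,6,7,8} 10
  6 to go: {1,3,5,6,7,8} 12  {2,4,5,6,7,8} 15  {3,4,5,6,7,8} 19
  7 to go: {1,3,4,5,6,7,8} 31  {2,3,4,5,6,7,8} 34
  if 0:b drops first: 65 orders
  if 1:u drops first: 34 orders
heap linearizations: 99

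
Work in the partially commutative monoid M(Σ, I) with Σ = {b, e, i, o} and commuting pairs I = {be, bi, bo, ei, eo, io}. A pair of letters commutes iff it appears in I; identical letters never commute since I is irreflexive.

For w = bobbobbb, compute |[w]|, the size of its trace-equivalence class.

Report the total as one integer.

drop 0:b onto floor
drop 1:o onto floor
drop 2:b onto {0:b}
drop 3:b onto {2:b}
drop 4:o onto {1:o}
drop 5:b onto {3:b}
drop 6:b onto {5:b}
drop 7:b onto {6:b}
ground layer = {0:b, 1:o}
drop-orders for the pieces not yet dropped (sum over which currently-grounded one goes next):
  1 to go: {4} 1  {7} 1
  2 to go: {1,4} 1  {4,7} 2  {6,7} 1
  3 to go: {1,4,7} 3  {4,6,7} 3  {5,6,7} 1
  4 to go: {1,4,6,7} 6  {3,5,6,7} 1  {4,5,6,7} 4
  5 to go: {1,4,5,6,7} 10  {2,3,5,6,7} 1  {3,4,5,6,7} 5
  6 to go: {0,2,3,5,6,7} 1  {1,3,4,5,6,7} 15  {2,3,4,5,6,7} 6
  if 0:b drops first: 21 orders
  if 1:o drops first: 7 orders
heap linearizations: 28

28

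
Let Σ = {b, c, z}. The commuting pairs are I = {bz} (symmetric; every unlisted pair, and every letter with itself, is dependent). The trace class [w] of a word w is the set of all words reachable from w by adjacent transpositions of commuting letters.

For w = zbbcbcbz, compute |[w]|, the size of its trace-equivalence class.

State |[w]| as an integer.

drop 0:z onto floor
drop 1:b onto floor
drop 2:b onto {1:b}
drop 3:c onto {0:z, 2:b}
drop 4:b onto {3:c}
drop 5:c onto {4:b}
drop 6:b onto {5:c}
drop 7:z onto {5:c}
ground layer = {0:z, 1:b}
drop-orders for the pieces not yet dropped (sum over which currently-grounded one goes next):
  1 to go: {6} 1  {7} 1
  2 to go: {6,7} 2
  3 to go: {5,6,7} 2
  4 to go: {4,5,6,7} 2
  5 to go: {3,4,5,6,7} 2
  6 to go: {0,3,4,5,6,7} 2  {2,3,4,5,6,7} 2
  if 0:z drops first: 2 orders
  if 1:b drops first: 4 orders
heap linearizations: 6

6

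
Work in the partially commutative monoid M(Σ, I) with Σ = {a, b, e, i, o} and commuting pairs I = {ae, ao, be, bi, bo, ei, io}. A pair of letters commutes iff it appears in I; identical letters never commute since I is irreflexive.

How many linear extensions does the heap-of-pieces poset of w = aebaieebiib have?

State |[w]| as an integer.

1650

piece 0:a — minimal
piece 1:e — minimal
piece 2:b rests on {0:a}
piece 3:a rests on {2:b}
piece 4:i rests on {3:a}
piece 5:e rests on {1:e}
piece 6:e rests on {5:e}
piece 7:b rests on {3:a}
piece 8:i rests on {4:i}
piece 9:i rests on {8:i}
piece 10:b rests on {7:b}
minimal pieces: {0:a, 1:e}
ways to finish when only these pieces remain (= sum over removing one remaining piece with nothing left below it):
  1 left: {6}→1  {9}→1  {10}→1
  2 left: {5,6}→1  {6,9}→2  {6,10}→2  {7,10}→1  {8,9}→1  {9,10}→2
  3 left: {1,5,6}→1  {4,8,9}→1  {5,6,9}→3  {5,6,10}→3  {6,7,10}→3  {6,8,9}→3  {6,9,10}→6  {7,9,10}→3  {8,9,10}→3
  4 left: {1,5,6,9}→4  {1,5,6,10}→4  {4,6,8,9}→4  {4,8,9,10}→4  {5,6,7,10}→6  {5,6,8,9}→6  {5,6,9,10}→12  {6,7,9,10}→12  {6,8,9,10}→12  {7,8,9,10}→6
  5 left: {1,5,6,7,10}→10  {1,5,6,8,9}→10  {1,5,6,9,10}→20  {4,5,6,8,9}→10  {4,6,8,9,10}→20  {4,7,8,9,10}→10  {5,6,7,9,10}→30  {5,6,8,9,10}→30  {6,7,8,9,10}→30
  6 left: {1,4,5,6,8,9}→20  {1,5,6,7,9,10}→60  {1,5,6,8,9,10}→60  {3,4,7,8,9,10}→10  {4,5,6,8,9,10}→60  {4,6,7,8,9,10}→60  {5,6,7,8,9,10}→90
  7 left: {1,4,5,6,8,9,10}→140  {1,5,6,7,8,9,10}→210  {2,3,4,7,8,9,10}→10  {3,4,6,7,8,9,10}→70  {4,5,6,7,8,9,10}→210
  8 left: {0,2,3,4,7,8,9,10}→10  {1,4,5,6,7,8,9,10}→560  {2,3,4,6,7,8,9,10}→80  {3,4,5,6,7,8,9,10}→280
  9 left: {0,2,3,4,6,7,8,9,10}→90  {1,3,4,5,6,7,8,9,10}→840  {2,3,4,5,6,7,8,9,10}→360
  placing 0:a first → 1200 extensions
  placing 1:e first → 450 extensions
total linear extensions = 1650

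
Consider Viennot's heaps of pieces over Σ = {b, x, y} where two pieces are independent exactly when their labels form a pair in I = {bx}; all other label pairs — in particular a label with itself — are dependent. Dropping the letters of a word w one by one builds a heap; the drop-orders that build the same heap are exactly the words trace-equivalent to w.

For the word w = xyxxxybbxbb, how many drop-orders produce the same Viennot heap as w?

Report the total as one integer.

drop 0:x onto floor
drop 1:y onto {0:x}
drop 2:x onto {1:y}
drop 3:x onto {2:x}
drop 4:x onto {3:x}
drop 5:y onto {4:x}
drop 6:b onto {5:y}
drop 7:b onto {6:b}
drop 8:x onto {5:y}
drop 9:b onto {7:b}
drop 10:b onto {9:b}
ground layer = {0:x}
drop-orders for the pieces not yet dropped (sum over which currently-grounded one goes next):
  1 to go: {8} 1  {10} 1
  2 to go: {8,10} 2  {9,10} 1
  3 to go: {7,9,10} 1  {8,9,10} 3
  4 to go: {6,7,9,10} 1  {7,8,9,10} 4
  5 to go: {6,7,8,9,10} 5
  6 to go: {5,6,7,8,9,10} 5
  7 to go: {4,5,6,7,8,9,10} 5
  8 to go: {3,4,5,6,7,8,9,10} 5
  9 to go: {2,3,4,5,6,7,8,9,10} 5
  if 0:x drops first: 5 orders

5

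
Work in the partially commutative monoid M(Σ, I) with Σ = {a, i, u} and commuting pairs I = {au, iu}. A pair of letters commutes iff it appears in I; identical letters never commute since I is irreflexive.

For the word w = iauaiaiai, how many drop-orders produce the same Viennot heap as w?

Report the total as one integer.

9

0(i) covers ∅
1(a) covers 0:i
2(u) covers ∅
3(a) covers 1:a
4(i) covers 3:a
5(a) covers 4:i
6(i) covers 5:a
7(a) covers 6:i
8(i) covers 7:a
floor of heap: 0:i, 2:u
completions by unplaced set U, small U first (add the entries for U minus each lowest piece of U):
  |U|=1: {2}:1  {8}:1
  |U|=2: {2,8}:2  {7,8}:1
  |U|=3: {2,7,8}:3  {6,7,8}:1
  |U|=4: {2,6,7,8}:4  {5,6,7,8}:1
  |U|=5: {2,5,6,7,8}:5  {4,5,6,7,8}:1
  |U|=6: {2,4,5,6,7,8}:6  {3,4,5,6,7,8}:1
  |U|=7: {1,3,4,5,6,7,8}:1  {2,3,4,5,6,7,8}:7
  start at 0(i): 8
  start at 2(u): 1
sum over floor = 9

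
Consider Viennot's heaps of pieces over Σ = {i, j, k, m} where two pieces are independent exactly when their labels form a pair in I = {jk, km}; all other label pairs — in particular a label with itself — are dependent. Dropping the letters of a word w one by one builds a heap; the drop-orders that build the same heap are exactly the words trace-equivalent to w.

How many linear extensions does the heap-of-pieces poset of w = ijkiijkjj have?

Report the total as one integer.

#0=i has no predecessor
#1=j depends on [0:i]
#2=k depends on [0:i]
#3=i depends on [1:j, 2:k]
#4=i depends on [3:i]
#5=j depends on [4:i]
#6=k depends on [4:i]
#7=j depends on [5:j]
#8=j depends on [7:j]
sources: [0:i]
N(rest) = Σ N(rest − s) over sources s of rest; N(one piece) = 1:
  size 1 → [6]=1  [8]=1
  size 2 → [6,8]=2  [7,8]=1
  size 3 → [5,7,8]=1  [6,7,8]=3
  size 4 → [5,6,7,8]=4
  size 5 → [4,5,6,7,8]=4
  size 6 → [3,4,5,6,7,8]=4
  size 7 → [1,3,4,5,6,7,8]=4  [2,3,4,5,6,7,8]=4
  first=0(i) contributes 8

8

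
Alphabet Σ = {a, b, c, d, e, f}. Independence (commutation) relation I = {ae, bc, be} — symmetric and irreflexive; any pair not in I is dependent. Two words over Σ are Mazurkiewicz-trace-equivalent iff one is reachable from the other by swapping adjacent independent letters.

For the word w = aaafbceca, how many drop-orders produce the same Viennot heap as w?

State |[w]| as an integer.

4

#0=a has no predecessor
#1=a depends on [0:a]
#2=a depends on [1:a]
#3=f depends on [2:a]
#4=b depends on [3:f]
#5=c depends on [3:f]
#6=e depends on [5:c]
#7=c depends on [6:e]
#8=a depends on [4:b, 7:c]
sources: [0:a]
N(rest) = Σ N(rest − s) over sources s of rest; N(one piece) = 1:
  size 1 → [8]=1
  size 2 → [4,8]=1  [7,8]=1
  size 3 → [4,7,8]=2  [6,7,8]=1
  size 4 → [4,6,7,8]=3  [5,6,7,8]=1
  size 5 → [4,5,6,7,8]=4
  size 6 → [3,4,5,6,7,8]=4
  size 7 → [2,3,4,5,6,7,8]=4
  first=0(a) contributes 4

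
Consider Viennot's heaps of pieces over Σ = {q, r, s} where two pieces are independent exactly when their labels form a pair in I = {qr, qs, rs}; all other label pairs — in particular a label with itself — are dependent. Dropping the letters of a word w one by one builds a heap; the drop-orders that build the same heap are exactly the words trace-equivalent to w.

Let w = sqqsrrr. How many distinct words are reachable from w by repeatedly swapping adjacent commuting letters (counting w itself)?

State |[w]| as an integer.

210

0(s) covers ∅
1(q) covers ∅
2(q) covers 1:q
3(s) covers 0:s
4(r) covers ∅
5(r) covers 4:r
6(r) covers 5:r
floor of heap: 0:s, 1:q, 4:r
completions by unplaced set U, small U first (add the entries for U minus each lowest piece of U):
  |U|=1: {2}:1  {3}:1  {6}:1
  |U|=2: {0,3}:1  {1,2}:1  {2,3}:2  {2,6}:2  {3,6}:2  {5,6}:1
  |U|=3: {0,2,3}:3  {0,3,6}:3  {1,2,3}:3  {1,2,6}:3  {2,3,6}:6  {2,5,6}:3  {3,5,6}:3  {4,5,6}:1
  |U|=4: {0,1,2,3}:6  {0,2,3,6}:12  {0,3,5,6}:6  {1,2,3,6}:12  {1,2,5,6}:6  {2,3,5,6}:12  {2,4,5,6}:4  {3,4,5,6}:4
  |U|=5: {0,1,2,3,6}:30  {0,2,3,5,6}:30  {0,3,4,5,6}:10  {1,2,3,5,6}:30  {1,2,4,5,6}:10  {2,3,4,5,6}:20
  start at 0(s): 60
  start at 1(q): 60
  start at 4(r): 90
sum over floor = 210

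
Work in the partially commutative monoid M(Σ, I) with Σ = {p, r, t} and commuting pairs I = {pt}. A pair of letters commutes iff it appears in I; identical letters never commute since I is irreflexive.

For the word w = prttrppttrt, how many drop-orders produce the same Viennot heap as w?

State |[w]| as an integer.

6

#0=p has no predecessor
#1=r depends on [0:p]
#2=t depends on [1:r]
#3=t depends on [2:t]
#4=r depends on [3:t]
#5=p depends on [4:r]
#6=p depends on [5:p]
#7=t depends on [4:r]
#8=t depends on [7:t]
#9=r depends on [6:p, 8:t]
#10=t depends on [9:r]
sources: [0:p]
N(rest) = Σ N(rest − s) over sources s of rest; N(one piece) = 1:
  size 1 → [10]=1
  size 2 → [9,10]=1
  size 3 → [6,9,10]=1  [8,9,10]=1
  size 4 → [5,6,9,10]=1  [6,8,9,10]=2  [7,8,9,10]=1
  size 5 → [5,6,8,9,10]=3  [6,7,8,9,10]=3
  size 6 → [5,6,7,8,9,10]=6
  size 7 → [4,5,6,7,8,9,10]=6
  size 8 → [3,4,5,6,7,8,9,10]=6
  size 9 → [2,3,4,5,6,7,8,9,10]=6
  first=0(p) contributes 6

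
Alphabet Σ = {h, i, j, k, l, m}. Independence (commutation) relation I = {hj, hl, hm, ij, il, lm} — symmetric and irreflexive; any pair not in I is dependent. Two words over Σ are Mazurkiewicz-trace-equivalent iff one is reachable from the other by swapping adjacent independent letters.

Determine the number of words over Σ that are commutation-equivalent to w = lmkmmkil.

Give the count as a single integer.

piece 0:l — minimal
piece 1:m — minimal
piece 2:k rests on {0:l, 1:m}
piece 3:m rests on {2:k}
piece 4:m rests on {3:m}
piece 5:k rests on {4:m}
piece 6:i rests on {5:k}
piece 7:l rests on {5:k}
minimal pieces: {0:l, 1:m}
ways to finish when only these pieces remain (= sum over removing one remaining piece with nothing left below it):
  1 left: {6}→1  {7}→1
  2 left: {6,7}→2
  3 left: {5,6,7}→2
  4 left: {4,5,6,7}→2
  5 left: {3,4,5,6,7}→2
  6 left: {2,3,4,5,6,7}→2
  placing 0:l first → 2 extensions
  placing 1:m first → 2 extensions
total linear extensions = 4

4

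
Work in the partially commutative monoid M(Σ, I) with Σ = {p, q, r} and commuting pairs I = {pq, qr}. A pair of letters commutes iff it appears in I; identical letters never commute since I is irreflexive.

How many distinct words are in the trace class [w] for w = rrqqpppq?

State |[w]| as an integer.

56

0(r) covers ∅
1(r) covers 0:r
2(q) covers ∅
3(q) covers 2:q
4(p) covers 1:r
5(p) covers 4:p
6(p) covers 5:p
7(q) covers 3:q
floor of heap: 0:r, 2:q
completions by unplaced set U, small U first (add the entries for U minus each lowest piece of U):
  |U|=1: {6}:1  {7}:1
  |U|=2: {3,7}:1  {5,6}:1  {6,7}:2
  |U|=3: {2,3,7}:1  {3,6,7}:3  {4,5,6}:1  {5,6,7}:3
  |U|=4: {1,4,5,6}:1  {2,3,6,7}:4  {3,5,6,7}:6  {4,5,6,7}:4
  |U|=5: {0,1,4,5,6}:1  {1,4,5,6,7}:5  {2,3,5,6,7}:10  {3,4,5,6,7}:10
  |U|=6: {0,1,4,5,6,7}:6  {1,3,4,5,6,7}:15  {2,3,4,5,6,7}:20
  start at 0(r): 35
  start at 2(q): 21
sum over floor = 56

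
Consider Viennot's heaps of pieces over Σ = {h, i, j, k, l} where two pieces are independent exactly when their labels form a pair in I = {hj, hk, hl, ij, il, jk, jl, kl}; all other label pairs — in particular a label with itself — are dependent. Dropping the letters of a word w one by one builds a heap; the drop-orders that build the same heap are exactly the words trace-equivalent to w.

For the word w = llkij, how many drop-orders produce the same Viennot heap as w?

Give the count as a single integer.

piece 0:l — minimal
piece 1:l rests on {0:l}
piece 2:k — minimal
piece 3:i rests on {2:k}
piece 4:j — minimal
minimal pieces: {0:l, 2:k, 4:j}
ways to finish when only these pieces remain (= sum over removing one remaining piece with nothing left below it):
  1 left: {1}→1  {3}→1  {4}→1
  2 left: {0,1}→1  {1,3}→2  {1,4}→2  {2,3}→1  {3,4}→2
  3 left: {0,1,3}→3  {0,1,4}→3  {1,2,3}→3  {1,3,4}→6  {2,3,4}→3
  placing 0:l first → 12 extensions
  placing 2:k first → 12 extensions
  placing 4:j first → 6 extensions
total linear extensions = 30

30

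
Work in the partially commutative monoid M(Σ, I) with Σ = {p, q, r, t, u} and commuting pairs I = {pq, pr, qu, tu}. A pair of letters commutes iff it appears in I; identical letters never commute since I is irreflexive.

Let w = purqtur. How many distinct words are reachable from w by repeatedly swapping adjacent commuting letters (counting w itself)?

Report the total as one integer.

drop 0:p onto floor
drop 1:u onto {0:p}
drop 2:r onto {1:u}
drop 3:q onto {2:r}
drop 4:t onto {3:q}
drop 5:u onto {2:r}
drop 6:r onto {4:t, 5:u}
ground layer = {0:p}
drop-orders for the pieces not yet dropped (sum over which currently-grounded one goes next):
  1 to go: {6} 1
  2 to go: {4,6} 1  {5,6} 1
  3 to go: {3,4,6} 1  {4,5,6} 2
  4 to go: {3,4,5,6} 3
  5 to go: {2,3,4,5,6} 3
  if 0:p drops first: 3 orders

3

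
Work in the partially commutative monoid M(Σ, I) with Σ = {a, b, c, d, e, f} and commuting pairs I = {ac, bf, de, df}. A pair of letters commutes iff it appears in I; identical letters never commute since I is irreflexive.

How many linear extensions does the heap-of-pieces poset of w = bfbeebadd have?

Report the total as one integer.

3

drop 0:b onto floor
drop 1:f onto floor
drop 2:b onto {0:b}
drop 3:e onto {1:f, 2:b}
drop 4:e onto {3:e}
drop 5:b onto {4:e}
drop 6:a onto {5:b}
drop 7:d onto {6:a}
drop 8:d onto {7:d}
ground layer = {0:b, 1:f}
drop-orders for the pieces not yet dropped (sum over which currently-grounded one goes next):
  1 to go: {8} 1
  2 to go: {7,8} 1
  3 to go: {6,7,8} 1
  4 to go: {5,6,7,8} 1
  5 to go: {4,5,6,7,8} 1
  6 to go: {3,4,5,6,7,8} 1
  7 to go: {1,3,4,5,6,7,8} 1  {2,3,4,5,6,7,8} 1
  if 0:b drops first: 2 orders
  if 1:f drops first: 1 orders
heap linearizations: 3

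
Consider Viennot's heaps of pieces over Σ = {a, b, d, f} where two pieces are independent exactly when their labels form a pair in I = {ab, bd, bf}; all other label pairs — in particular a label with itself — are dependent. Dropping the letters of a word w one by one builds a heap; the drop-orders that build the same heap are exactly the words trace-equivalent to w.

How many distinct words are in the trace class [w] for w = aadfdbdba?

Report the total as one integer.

0(a) covers ∅
1(a) covers 0:a
2(d) covers 1:a
3(f) covers 2:d
4(d) covers 3:f
5(b) covers ∅
6(d) covers 4:d
7(b) covers 5:b
8(a) covers 6:d
floor of heap: 0:a, 5:b
completions by unplaced set U, small U first (add the entries for U minus each lowest piece of U):
  |U|=1: {7}:1  {8}:1
  |U|=2: {5,7}:1  {6,8}:1  {7,8}:2
  |U|=3: {4,6,8}:1  {5,7,8}:3  {6,7,8}:3
  |U|=4: {3,4,6,8}:1  {4,6,7,8}:4  {5,6,7,8}:6
  |U|=5: {2,3,4,6,8}:1  {3,4,6,7,8}:5  {4,5,6,7,8}:10
  |U|=6: {1,2,3,4,6,8}:1  {2,3,4,6,7,8}:6  {3,4,5,6,7,8}:15
  |U|=7: {0,1,2,3,4,6,8}:1  {1,2,3,4,6,7,8}:7  {2,3,4,5,6,7,8}:21
  start at 0(a): 28
  start at 5(b): 8
sum over floor = 36

36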